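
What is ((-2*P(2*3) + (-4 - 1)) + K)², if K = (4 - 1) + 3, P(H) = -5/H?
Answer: 64/9 ≈ 7.1111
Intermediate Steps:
K = 6 (K = 3 + 3 = 6)
((-2*P(2*3) + (-4 - 1)) + K)² = ((-(-10)/(2*3) + (-4 - 1)) + 6)² = ((-(-10)/6 - 5) + 6)² = ((-2*(-⅚) - 5) + 6)² = ((5/3 - 5) + 6)² = (-10/3 + 6)² = (8/3)² = 64/9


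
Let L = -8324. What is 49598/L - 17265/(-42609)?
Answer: -328267887/59112886 ≈ -5.5532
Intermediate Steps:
49598/L - 17265/(-42609) = 49598/(-8324) - 17265/(-42609) = 49598*(-1/8324) - 17265*(-1/42609) = -24799/4162 + 5755/14203 = -328267887/59112886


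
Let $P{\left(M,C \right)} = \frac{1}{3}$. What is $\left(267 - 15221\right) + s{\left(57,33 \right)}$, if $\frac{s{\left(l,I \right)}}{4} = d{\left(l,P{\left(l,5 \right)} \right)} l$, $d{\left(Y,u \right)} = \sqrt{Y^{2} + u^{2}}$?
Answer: $-14954 + 76 \sqrt{29242} \approx -1957.8$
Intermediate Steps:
$P{\left(M,C \right)} = \frac{1}{3}$
$s{\left(l,I \right)} = 4 l \sqrt{\frac{1}{9} + l^{2}}$ ($s{\left(l,I \right)} = 4 \sqrt{l^{2} + \left(\frac{1}{3}\right)^{2}} l = 4 \sqrt{l^{2} + \frac{1}{9}} l = 4 \sqrt{\frac{1}{9} + l^{2}} l = 4 l \sqrt{\frac{1}{9} + l^{2}}$)
$\left(267 - 15221\right) + s{\left(57,33 \right)} = \left(267 - 15221\right) + \frac{4}{3} \cdot 57 \sqrt{1 + 9 \cdot 57^{2}} = -14954 + \frac{4}{3} \cdot 57 \sqrt{1 + 9 \cdot 3249} = -14954 + \frac{4}{3} \cdot 57 \sqrt{1 + 29241} = -14954 + \frac{4}{3} \cdot 57 \sqrt{29242} = -14954 + 76 \sqrt{29242}$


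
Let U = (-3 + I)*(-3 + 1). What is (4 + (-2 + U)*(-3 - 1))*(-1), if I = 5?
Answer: -28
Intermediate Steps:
U = -4 (U = (-3 + 5)*(-3 + 1) = 2*(-2) = -4)
(4 + (-2 + U)*(-3 - 1))*(-1) = (4 + (-2 - 4)*(-3 - 1))*(-1) = (4 - 6*(-4))*(-1) = (4 + 24)*(-1) = 28*(-1) = -28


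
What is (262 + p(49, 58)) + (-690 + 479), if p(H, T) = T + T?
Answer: 167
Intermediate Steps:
p(H, T) = 2*T
(262 + p(49, 58)) + (-690 + 479) = (262 + 2*58) + (-690 + 479) = (262 + 116) - 211 = 378 - 211 = 167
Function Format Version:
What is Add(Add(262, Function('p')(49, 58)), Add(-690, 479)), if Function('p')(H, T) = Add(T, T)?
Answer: 167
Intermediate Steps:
Function('p')(H, T) = Mul(2, T)
Add(Add(262, Function('p')(49, 58)), Add(-690, 479)) = Add(Add(262, Mul(2, 58)), Add(-690, 479)) = Add(Add(262, 116), -211) = Add(378, -211) = 167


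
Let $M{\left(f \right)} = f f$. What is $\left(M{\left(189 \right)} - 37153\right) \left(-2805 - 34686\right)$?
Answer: $53687112$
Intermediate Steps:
$M{\left(f \right)} = f^{2}$
$\left(M{\left(189 \right)} - 37153\right) \left(-2805 - 34686\right) = \left(189^{2} - 37153\right) \left(-2805 - 34686\right) = \left(35721 - 37153\right) \left(-37491\right) = \left(-1432\right) \left(-37491\right) = 53687112$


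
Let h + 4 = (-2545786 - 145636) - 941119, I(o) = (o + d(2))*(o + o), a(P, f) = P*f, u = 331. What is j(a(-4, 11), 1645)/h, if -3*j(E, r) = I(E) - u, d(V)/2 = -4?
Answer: 283/726509 ≈ 0.00038953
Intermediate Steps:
d(V) = -8 (d(V) = 2*(-4) = -8)
I(o) = 2*o*(-8 + o) (I(o) = (o - 8)*(o + o) = (-8 + o)*(2*o) = 2*o*(-8 + o))
j(E, r) = 331/3 - 2*E*(-8 + E)/3 (j(E, r) = -(2*E*(-8 + E) - 1*331)/3 = -(2*E*(-8 + E) - 331)/3 = -(-331 + 2*E*(-8 + E))/3 = 331/3 - 2*E*(-8 + E)/3)
h = -3632545 (h = -4 + ((-2545786 - 145636) - 941119) = -4 + (-2691422 - 941119) = -4 - 3632541 = -3632545)
j(a(-4, 11), 1645)/h = (331/3 - 2*(-4*11)*(-8 - 4*11)/3)/(-3632545) = (331/3 - 2/3*(-44)*(-8 - 44))*(-1/3632545) = (331/3 - 2/3*(-44)*(-52))*(-1/3632545) = (331/3 - 4576/3)*(-1/3632545) = -1415*(-1/3632545) = 283/726509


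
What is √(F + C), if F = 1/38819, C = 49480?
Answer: √74562142413099/38819 ≈ 222.44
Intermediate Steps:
F = 1/38819 ≈ 2.5761e-5
√(F + C) = √(1/38819 + 49480) = √(1920764121/38819) = √74562142413099/38819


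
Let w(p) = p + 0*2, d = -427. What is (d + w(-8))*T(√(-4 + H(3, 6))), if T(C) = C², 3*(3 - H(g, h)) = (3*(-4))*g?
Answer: -4785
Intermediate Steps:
H(g, h) = 3 + 4*g (H(g, h) = 3 - 3*(-4)*g/3 = 3 - (-4)*g = 3 + 4*g)
w(p) = p (w(p) = p + 0 = p)
(d + w(-8))*T(√(-4 + H(3, 6))) = (-427 - 8)*(√(-4 + (3 + 4*3)))² = -435*(√(-4 + (3 + 12)))² = -435*(√(-4 + 15))² = -435*(√11)² = -435*11 = -4785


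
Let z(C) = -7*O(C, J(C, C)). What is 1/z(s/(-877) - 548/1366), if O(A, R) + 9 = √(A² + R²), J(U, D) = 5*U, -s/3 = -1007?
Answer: -3229111962729/762396604300415 - 1379860226231*√26/762396604300415 ≈ -0.013464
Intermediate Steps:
s = 3021 (s = -3*(-1007) = 3021)
O(A, R) = -9 + √(A² + R²)
z(C) = 63 - 7*√26*√(C²) (z(C) = -7*(-9 + √(C² + (5*C)²)) = -7*(-9 + √(C² + 25*C²)) = -7*(-9 + √(26*C²)) = -7*(-9 + √26*√(C²)) = 63 - 7*√26*√(C²))
1/z(s/(-877) - 548/1366) = 1/(63 - 7*√26*√((3021/(-877) - 548/1366)²)) = 1/(63 - 7*√26*√((3021*(-1/877) - 548*1/1366)²)) = 1/(63 - 7*√26*√((-3021/877 - 274/683)²)) = 1/(63 - 7*√26*√((-2303641/598991)²)) = 1/(63 - 7*√26*√(5306761856881/358790218081)) = 1/(63 - 7*√26*2303641/598991) = 1/(63 - 16125487*√26/598991)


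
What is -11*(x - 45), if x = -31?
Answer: 836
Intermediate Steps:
-11*(x - 45) = -11*(-31 - 45) = -11*(-76) = 836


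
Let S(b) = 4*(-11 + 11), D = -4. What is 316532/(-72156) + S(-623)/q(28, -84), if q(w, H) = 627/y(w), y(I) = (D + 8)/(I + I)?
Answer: -79133/18039 ≈ -4.3868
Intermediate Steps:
y(I) = 2/I (y(I) = (-4 + 8)/(I + I) = 4/((2*I)) = 4*(1/(2*I)) = 2/I)
q(w, H) = 627*w/2 (q(w, H) = 627/((2/w)) = 627*(w/2) = 627*w/2)
S(b) = 0 (S(b) = 4*0 = 0)
316532/(-72156) + S(-623)/q(28, -84) = 316532/(-72156) + 0/(((627/2)*28)) = 316532*(-1/72156) + 0/8778 = -79133/18039 + 0*(1/8778) = -79133/18039 + 0 = -79133/18039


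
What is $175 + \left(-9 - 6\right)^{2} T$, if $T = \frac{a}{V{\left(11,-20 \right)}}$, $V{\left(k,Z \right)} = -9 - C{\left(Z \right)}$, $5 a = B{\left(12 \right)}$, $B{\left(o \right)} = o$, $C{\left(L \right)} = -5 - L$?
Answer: $\frac{305}{2} \approx 152.5$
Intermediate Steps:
$a = \frac{12}{5}$ ($a = \frac{1}{5} \cdot 12 = \frac{12}{5} \approx 2.4$)
$V{\left(k,Z \right)} = -4 + Z$ ($V{\left(k,Z \right)} = -9 - \left(-5 - Z\right) = -9 + \left(5 + Z\right) = -4 + Z$)
$T = - \frac{1}{10}$ ($T = \frac{12}{5 \left(-4 - 20\right)} = \frac{12}{5 \left(-24\right)} = \frac{12}{5} \left(- \frac{1}{24}\right) = - \frac{1}{10} \approx -0.1$)
$175 + \left(-9 - 6\right)^{2} T = 175 + \left(-9 - 6\right)^{2} \left(- \frac{1}{10}\right) = 175 + \left(-15\right)^{2} \left(- \frac{1}{10}\right) = 175 + 225 \left(- \frac{1}{10}\right) = 175 - \frac{45}{2} = \frac{305}{2}$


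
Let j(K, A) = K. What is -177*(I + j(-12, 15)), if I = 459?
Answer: -79119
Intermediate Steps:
-177*(I + j(-12, 15)) = -177*(459 - 12) = -177*447 = -79119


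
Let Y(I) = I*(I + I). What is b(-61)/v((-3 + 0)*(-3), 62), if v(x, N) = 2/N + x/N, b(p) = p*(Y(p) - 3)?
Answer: -28134298/11 ≈ -2.5577e+6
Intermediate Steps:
Y(I) = 2*I² (Y(I) = I*(2*I) = 2*I²)
b(p) = p*(-3 + 2*p²) (b(p) = p*(2*p² - 3) = p*(-3 + 2*p²))
b(-61)/v((-3 + 0)*(-3), 62) = (-61*(-3 + 2*(-61)²))/(((2 + (-3 + 0)*(-3))/62)) = (-61*(-3 + 2*3721))/(((2 - 3*(-3))/62)) = (-61*(-3 + 7442))/(((2 + 9)/62)) = (-61*7439)/(((1/62)*11)) = -453779/11/62 = -453779*62/11 = -28134298/11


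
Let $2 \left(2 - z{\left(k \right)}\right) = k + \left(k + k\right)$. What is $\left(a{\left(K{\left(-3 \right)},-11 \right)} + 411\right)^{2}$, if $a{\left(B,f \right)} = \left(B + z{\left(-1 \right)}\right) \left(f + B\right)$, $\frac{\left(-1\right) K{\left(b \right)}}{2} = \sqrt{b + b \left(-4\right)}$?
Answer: $\frac{822649}{4} \approx 2.0566 \cdot 10^{5}$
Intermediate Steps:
$z{\left(k \right)} = 2 - \frac{3 k}{2}$ ($z{\left(k \right)} = 2 - \frac{k + \left(k + k\right)}{2} = 2 - \frac{k + 2 k}{2} = 2 - \frac{3 k}{2}$)
$K{\left(b \right)} = - 2 \sqrt{3} \sqrt{- b}$ ($K{\left(b \right)} = - 2 \sqrt{b + b \left(-4\right)} = - 2 \sqrt{b - 4 b} = - 2 \sqrt{- 3 b} = - 2 \sqrt{3} \sqrt{- b}$)
$a{\left(B,f \right)} = \left(\frac{7}{2} + B\right) \left(B + f\right)$ ($a{\left(B,f \right)} = \left(B + \left(2 - - \frac{3}{2}\right)\right) \left(f + B\right) = \left(B + \left(2 + \frac{3}{2}\right)\right) \left(B + f\right) = \left(B + \frac{7}{2}\right) \left(B + f\right) = \left(\frac{7}{2} + B\right) \left(B + f\right)$)
$\left(a{\left(K{\left(-3 \right)},-11 \right)} + 411\right)^{2} = \left(\left(\left(- 2 \sqrt{3} \sqrt{\left(-1\right) \left(-3\right)}\right)^{2} + \frac{7 \left(- 2 \sqrt{3} \sqrt{\left(-1\right) \left(-3\right)}\right)}{2} + \frac{7}{2} \left(-11\right) + - 2 \sqrt{3} \sqrt{\left(-1\right) \left(-3\right)} \left(-11\right)\right) + 411\right)^{2} = \left(\left(\left(- 2 \sqrt{3} \sqrt{3}\right)^{2} + \frac{7 \left(- 2 \sqrt{3} \sqrt{3}\right)}{2} - \frac{77}{2} + - 2 \sqrt{3} \sqrt{3} \left(-11\right)\right) + 411\right)^{2} = \left(\left(\left(-6\right)^{2} + \frac{7}{2} \left(-6\right) - \frac{77}{2} - -66\right) + 411\right)^{2} = \left(\left(36 - 21 - \frac{77}{2} + 66\right) + 411\right)^{2} = \left(\frac{85}{2} + 411\right)^{2} = \left(\frac{907}{2}\right)^{2} = \frac{822649}{4}$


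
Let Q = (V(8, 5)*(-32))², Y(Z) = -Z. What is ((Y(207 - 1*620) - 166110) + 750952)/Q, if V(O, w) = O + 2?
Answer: 117051/20480 ≈ 5.7154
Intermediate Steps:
V(O, w) = 2 + O
Q = 102400 (Q = ((2 + 8)*(-32))² = (10*(-32))² = (-320)² = 102400)
((Y(207 - 1*620) - 166110) + 750952)/Q = ((-(207 - 1*620) - 166110) + 750952)/102400 = ((-(207 - 620) - 166110) + 750952)*(1/102400) = ((-1*(-413) - 166110) + 750952)*(1/102400) = ((413 - 166110) + 750952)*(1/102400) = (-165697 + 750952)*(1/102400) = 585255*(1/102400) = 117051/20480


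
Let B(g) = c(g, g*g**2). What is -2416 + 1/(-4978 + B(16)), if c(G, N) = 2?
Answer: -12022017/4976 ≈ -2416.0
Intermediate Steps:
B(g) = 2
-2416 + 1/(-4978 + B(16)) = -2416 + 1/(-4978 + 2) = -2416 + 1/(-4976) = -2416 - 1/4976 = -12022017/4976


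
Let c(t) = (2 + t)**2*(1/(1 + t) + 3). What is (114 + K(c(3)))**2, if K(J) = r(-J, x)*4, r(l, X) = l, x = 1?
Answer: 44521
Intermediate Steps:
c(t) = (2 + t)**2*(3 + 1/(1 + t))
K(J) = -4*J (K(J) = -J*4 = -4*J)
(114 + K(c(3)))**2 = (114 - 4*(2 + 3)**2*(4 + 3*3)/(1 + 3))**2 = (114 - 4*5**2*(4 + 9)/4)**2 = (114 - 25*13)**2 = (114 - 4*325/4)**2 = (114 - 325)**2 = (-211)**2 = 44521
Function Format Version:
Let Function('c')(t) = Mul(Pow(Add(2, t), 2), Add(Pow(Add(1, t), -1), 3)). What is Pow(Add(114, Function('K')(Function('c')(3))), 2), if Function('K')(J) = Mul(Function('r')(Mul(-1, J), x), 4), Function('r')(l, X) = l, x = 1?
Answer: 44521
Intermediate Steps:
Function('c')(t) = Mul(Pow(Add(2, t), 2), Add(3, Pow(Add(1, t), -1)))
Function('K')(J) = Mul(-4, J) (Function('K')(J) = Mul(Mul(-1, J), 4) = Mul(-4, J))
Pow(Add(114, Function('K')(Function('c')(3))), 2) = Pow(Add(114, Mul(-4, Mul(Pow(Add(1, 3), -1), Pow(Add(2, 3), 2), Add(4, Mul(3, 3))))), 2) = Pow(Add(114, Mul(-4, Mul(Pow(4, -1), Pow(5, 2), Add(4, 9)))), 2) = Pow(Add(114, Mul(-4, Mul(Rational(1, 4), 25, 13))), 2) = Pow(Add(114, Mul(-4, Rational(325, 4))), 2) = Pow(Add(114, -325), 2) = Pow(-211, 2) = 44521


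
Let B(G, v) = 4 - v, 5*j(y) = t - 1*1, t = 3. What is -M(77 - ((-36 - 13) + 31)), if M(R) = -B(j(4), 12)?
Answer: -8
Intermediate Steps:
j(y) = 2/5 (j(y) = (3 - 1*1)/5 = (3 - 1)/5 = (1/5)*2 = 2/5)
M(R) = 8 (M(R) = -(4 - 1*12) = -(4 - 12) = -1*(-8) = 8)
-M(77 - ((-36 - 13) + 31)) = -1*8 = -8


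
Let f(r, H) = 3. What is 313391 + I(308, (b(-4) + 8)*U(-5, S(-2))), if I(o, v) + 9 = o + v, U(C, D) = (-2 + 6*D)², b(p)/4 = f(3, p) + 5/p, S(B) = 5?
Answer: 325450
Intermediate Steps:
b(p) = 12 + 20/p (b(p) = 4*(3 + 5/p) = 12 + 20/p)
I(o, v) = -9 + o + v (I(o, v) = -9 + (o + v) = -9 + o + v)
313391 + I(308, (b(-4) + 8)*U(-5, S(-2))) = 313391 + (-9 + 308 + ((12 + 20/(-4)) + 8)*(4*(-1 + 3*5)²)) = 313391 + (-9 + 308 + ((12 + 20*(-¼)) + 8)*(4*(-1 + 15)²)) = 313391 + (-9 + 308 + ((12 - 5) + 8)*(4*14²)) = 313391 + (-9 + 308 + (7 + 8)*(4*196)) = 313391 + (-9 + 308 + 15*784) = 313391 + (-9 + 308 + 11760) = 313391 + 12059 = 325450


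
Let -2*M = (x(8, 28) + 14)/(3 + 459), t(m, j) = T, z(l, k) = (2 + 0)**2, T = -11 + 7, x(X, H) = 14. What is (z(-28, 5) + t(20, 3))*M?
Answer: 0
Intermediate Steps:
T = -4
z(l, k) = 4 (z(l, k) = 2**2 = 4)
t(m, j) = -4
M = -1/33 (M = -(14 + 14)/(2*(3 + 459)) = -14/462 = -1/2*2/33 = -1/33 ≈ -0.030303)
(z(-28, 5) + t(20, 3))*M = (4 - 4)*(-1/33) = 0*(-1/33) = 0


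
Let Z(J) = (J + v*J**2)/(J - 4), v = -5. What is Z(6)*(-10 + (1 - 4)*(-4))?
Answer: -174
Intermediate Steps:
Z(J) = (J - 5*J**2)/(-4 + J) (Z(J) = (J - 5*J**2)/(J - 4) = (J - 5*J**2)/(-4 + J))
Z(6)*(-10 + (1 - 4)*(-4)) = (6*(1 - 5*6)/(-4 + 6))*(-10 + (1 - 4)*(-4)) = (6*(1 - 30)/2)*(-10 - 3*(-4)) = (6*(1/2)*(-29))*(-10 + 12) = -87*2 = -174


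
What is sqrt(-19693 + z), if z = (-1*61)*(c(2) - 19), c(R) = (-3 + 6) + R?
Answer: I*sqrt(18839) ≈ 137.26*I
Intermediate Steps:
c(R) = 3 + R
z = 854 (z = (-1*61)*((3 + 2) - 19) = -61*(5 - 19) = -61*(-14) = 854)
sqrt(-19693 + z) = sqrt(-19693 + 854) = sqrt(-18839) = I*sqrt(18839)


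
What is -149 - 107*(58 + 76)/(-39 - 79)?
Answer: -1622/59 ≈ -27.492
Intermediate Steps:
-149 - 107*(58 + 76)/(-39 - 79) = -149 - 14338/(-118) = -149 - 14338*(-1)/118 = -149 - 107*(-67/59) = -149 + 7169/59 = -1622/59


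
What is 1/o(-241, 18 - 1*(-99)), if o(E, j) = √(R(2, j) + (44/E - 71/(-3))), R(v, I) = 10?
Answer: √17503107/24209 ≈ 0.17281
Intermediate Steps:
o(E, j) = √(101/3 + 44/E) (o(E, j) = √(10 + (44/E - 71/(-3))) = √(10 + (44/E - 71*(-⅓))) = √(10 + (44/E + 71/3)) = √(10 + (71/3 + 44/E)) = √(101/3 + 44/E))
1/o(-241, 18 - 1*(-99)) = 1/(√(303 + 396/(-241))/3) = 1/(√(303 + 396*(-1/241))/3) = 1/(√(303 - 396/241)/3) = 1/(√(72627/241)/3) = 1/((√17503107/241)/3) = 1/(√17503107/723) = √17503107/24209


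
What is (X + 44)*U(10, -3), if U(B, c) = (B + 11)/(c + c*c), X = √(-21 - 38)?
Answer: 154 + 7*I*√59/2 ≈ 154.0 + 26.884*I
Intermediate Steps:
X = I*√59 (X = √(-59) = I*√59 ≈ 7.6811*I)
U(B, c) = (11 + B)/(c + c²)
(X + 44)*U(10, -3) = (I*√59 + 44)*((11 + 10)/((-3)*(1 - 3))) = (44 + I*√59)*(-⅓*21/(-2)) = (44 + I*√59)*(-⅓*(-½)*21) = (44 + I*√59)*(7/2) = 154 + 7*I*√59/2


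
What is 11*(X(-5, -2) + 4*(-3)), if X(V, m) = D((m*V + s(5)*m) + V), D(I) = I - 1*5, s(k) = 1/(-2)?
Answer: -121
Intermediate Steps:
s(k) = -1/2 (s(k) = 1*(-1/2) = -1/2)
D(I) = -5 + I (D(I) = I - 5 = -5 + I)
X(V, m) = -5 + V - m/2 + V*m (X(V, m) = -5 + ((m*V - m/2) + V) = -5 + ((V*m - m/2) + V) = -5 + ((-m/2 + V*m) + V) = -5 + (V - m/2 + V*m) = -5 + V - m/2 + V*m)
11*(X(-5, -2) + 4*(-3)) = 11*((-5 - 5 - 1/2*(-2) - 5*(-2)) + 4*(-3)) = 11*((-5 - 5 + 1 + 10) - 12) = 11*(1 - 12) = 11*(-11) = -121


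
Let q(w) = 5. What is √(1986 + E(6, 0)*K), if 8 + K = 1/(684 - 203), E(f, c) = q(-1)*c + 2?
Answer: 2*√113945533/481 ≈ 44.385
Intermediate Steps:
E(f, c) = 2 + 5*c (E(f, c) = 5*c + 2 = 2 + 5*c)
K = -3847/481 (K = -8 + 1/(684 - 203) = -8 + 1/481 = -3847/481 ≈ -7.9979)
√(1986 + E(6, 0)*K) = √(1986 + (2 + 5*0)*(-3847/481)) = √(1986 + (2 + 0)*(-3847/481)) = √(1986 + 2*(-3847/481)) = √(1986 - 7694/481) = √(947572/481) = 2*√113945533/481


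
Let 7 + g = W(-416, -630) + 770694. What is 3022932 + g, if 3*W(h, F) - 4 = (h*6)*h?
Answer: 12419197/3 ≈ 4.1397e+6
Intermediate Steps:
W(h, F) = 4/3 + 2*h² (W(h, F) = 4/3 + ((h*6)*h)/3 = 4/3 + ((6*h)*h)/3 = 4/3 + (6*h²)/3 = 4/3 + 2*h²)
g = 3350401/3 (g = -7 + ((4/3 + 2*(-416)²) + 770694) = -7 + ((4/3 + 2*173056) + 770694) = -7 + ((4/3 + 346112) + 770694) = -7 + (1038340/3 + 770694) = -7 + 3350422/3 = 3350401/3 ≈ 1.1168e+6)
3022932 + g = 3022932 + 3350401/3 = 12419197/3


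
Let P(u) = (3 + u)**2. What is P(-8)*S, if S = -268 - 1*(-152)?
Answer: -2900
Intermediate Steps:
S = -116 (S = -268 + 152 = -116)
P(-8)*S = (3 - 8)**2*(-116) = (-5)**2*(-116) = 25*(-116) = -2900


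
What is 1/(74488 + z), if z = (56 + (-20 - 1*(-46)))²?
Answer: 1/81212 ≈ 1.2313e-5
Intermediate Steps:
z = 6724 (z = (56 + (-20 + 46))² = (56 + 26)² = 82² = 6724)
1/(74488 + z) = 1/(74488 + 6724) = 1/81212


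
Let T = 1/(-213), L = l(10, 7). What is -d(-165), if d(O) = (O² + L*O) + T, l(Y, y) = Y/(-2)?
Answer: -5974649/213 ≈ -28050.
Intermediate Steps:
l(Y, y) = -Y/2 (l(Y, y) = Y*(-½) = -Y/2)
L = -5 (L = -½*10 = -5)
T = -1/213 ≈ -0.0046948
d(O) = -1/213 + O² - 5*O (d(O) = (O² - 5*O) - 1/213 = -1/213 + O² - 5*O)
-d(-165) = -(-1/213 + (-165)² - 5*(-165)) = -(-1/213 + 27225 + 825) = -1*5974649/213 = -5974649/213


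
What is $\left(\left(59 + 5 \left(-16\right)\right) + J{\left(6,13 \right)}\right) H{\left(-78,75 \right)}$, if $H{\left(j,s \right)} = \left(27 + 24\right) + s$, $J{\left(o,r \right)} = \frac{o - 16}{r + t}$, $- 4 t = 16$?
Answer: $-2786$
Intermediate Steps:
$t = -4$ ($t = \left(- \frac{1}{4}\right) 16 = -4$)
$J{\left(o,r \right)} = \frac{-16 + o}{-4 + r}$ ($J{\left(o,r \right)} = \frac{o - 16}{r - 4} = \frac{-16 + o}{-4 + r}$)
$H{\left(j,s \right)} = 51 + s$
$\left(\left(59 + 5 \left(-16\right)\right) + J{\left(6,13 \right)}\right) H{\left(-78,75 \right)} = \left(\left(59 + 5 \left(-16\right)\right) + \frac{-16 + 6}{-4 + 13}\right) \left(51 + 75\right) = \left(\left(59 - 80\right) + \frac{1}{9} \left(-10\right)\right) 126 = \left(-21 + \frac{1}{9} \left(-10\right)\right) 126 = \left(-21 - \frac{10}{9}\right) 126 = \left(- \frac{199}{9}\right) 126 = -2786$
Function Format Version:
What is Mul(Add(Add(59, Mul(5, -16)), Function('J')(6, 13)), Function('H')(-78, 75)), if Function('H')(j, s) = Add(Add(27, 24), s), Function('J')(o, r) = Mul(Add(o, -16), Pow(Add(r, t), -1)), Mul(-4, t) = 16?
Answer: -2786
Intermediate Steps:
t = -4 (t = Mul(Rational(-1, 4), 16) = -4)
Function('J')(o, r) = Mul(Pow(Add(-4, r), -1), Add(-16, o)) (Function('J')(o, r) = Mul(Add(o, -16), Pow(Add(r, -4), -1)) = Mul(Add(-16, o), Pow(Add(-4, r), -1)) = Mul(Pow(Add(-4, r), -1), Add(-16, o)))
Function('H')(j, s) = Add(51, s)
Mul(Add(Add(59, Mul(5, -16)), Function('J')(6, 13)), Function('H')(-78, 75)) = Mul(Add(Add(59, Mul(5, -16)), Mul(Pow(Add(-4, 13), -1), Add(-16, 6))), Add(51, 75)) = Mul(Add(Add(59, -80), Mul(Pow(9, -1), -10)), 126) = Mul(Add(-21, Mul(Rational(1, 9), -10)), 126) = Mul(Add(-21, Rational(-10, 9)), 126) = Mul(Rational(-199, 9), 126) = -2786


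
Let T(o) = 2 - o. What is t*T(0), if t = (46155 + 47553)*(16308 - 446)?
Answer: 2972792592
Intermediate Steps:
t = 1486396296 (t = 93708*15862 = 1486396296)
t*T(0) = 1486396296*(2 - 1*0) = 1486396296*(2 + 0) = 1486396296*2 = 2972792592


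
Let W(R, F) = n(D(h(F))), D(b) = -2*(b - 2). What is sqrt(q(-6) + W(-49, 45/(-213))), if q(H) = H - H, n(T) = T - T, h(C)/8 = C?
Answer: 0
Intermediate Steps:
h(C) = 8*C
D(b) = 4 - 2*b (D(b) = -2*(-2 + b) = 4 - 2*b)
n(T) = 0
q(H) = 0
W(R, F) = 0
sqrt(q(-6) + W(-49, 45/(-213))) = sqrt(0 + 0) = sqrt(0) = 0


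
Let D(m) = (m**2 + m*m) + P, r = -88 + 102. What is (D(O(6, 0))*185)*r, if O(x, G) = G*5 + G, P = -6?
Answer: -15540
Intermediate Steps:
O(x, G) = 6*G (O(x, G) = 5*G + G = 6*G)
r = 14
D(m) = -6 + 2*m**2 (D(m) = (m**2 + m*m) - 6 = (m**2 + m**2) - 6 = 2*m**2 - 6 = -6 + 2*m**2)
(D(O(6, 0))*185)*r = ((-6 + 2*(6*0)**2)*185)*14 = ((-6 + 2*0**2)*185)*14 = ((-6 + 2*0)*185)*14 = ((-6 + 0)*185)*14 = -6*185*14 = -1110*14 = -15540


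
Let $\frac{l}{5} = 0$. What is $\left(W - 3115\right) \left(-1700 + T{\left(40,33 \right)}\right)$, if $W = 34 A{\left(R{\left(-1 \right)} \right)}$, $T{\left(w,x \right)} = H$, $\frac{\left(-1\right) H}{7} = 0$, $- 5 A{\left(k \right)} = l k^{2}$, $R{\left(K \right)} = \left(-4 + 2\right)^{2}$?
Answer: $5295500$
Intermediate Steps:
$l = 0$ ($l = 5 \cdot 0 = 0$)
$R{\left(K \right)} = 4$ ($R{\left(K \right)} = \left(-2\right)^{2} = 4$)
$A{\left(k \right)} = 0$ ($A{\left(k \right)} = - \frac{0 k^{2}}{5} = \left(- \frac{1}{5}\right) 0 = 0$)
$H = 0$ ($H = \left(-7\right) 0 = 0$)
$T{\left(w,x \right)} = 0$
$W = 0$ ($W = 34 \cdot 0 = 0$)
$\left(W - 3115\right) \left(-1700 + T{\left(40,33 \right)}\right) = \left(0 - 3115\right) \left(-1700 + 0\right) = \left(-3115\right) \left(-1700\right) = 5295500$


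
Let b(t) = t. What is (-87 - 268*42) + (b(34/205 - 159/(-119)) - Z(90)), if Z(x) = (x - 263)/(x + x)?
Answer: -9959486317/878220 ≈ -11341.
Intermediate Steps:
Z(x) = (-263 + x)/(2*x) (Z(x) = (-263 + x)/((2*x)) = (-263 + x)*(1/(2*x)) = (-263 + x)/(2*x))
(-87 - 268*42) + (b(34/205 - 159/(-119)) - Z(90)) = (-87 - 268*42) + ((34/205 - 159/(-119)) - (-263 + 90)/(2*90)) = (-87 - 11256) + ((34*(1/205) - 159*(-1/119)) - (-173)/(2*90)) = -11343 + ((34/205 + 159/119) - 1*(-173/180)) = -11343 + (36641/24395 + 173/180) = -11343 + 2163143/878220 = -9959486317/878220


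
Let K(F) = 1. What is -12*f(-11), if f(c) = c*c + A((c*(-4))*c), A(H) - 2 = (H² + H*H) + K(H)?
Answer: -5623632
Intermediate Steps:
A(H) = 3 + 2*H² (A(H) = 2 + ((H² + H*H) + 1) = 2 + ((H² + H²) + 1) = 2 + (2*H² + 1) = 2 + (1 + 2*H²) = 3 + 2*H²)
f(c) = 3 + c² + 32*c⁴ (f(c) = c*c + (3 + 2*((c*(-4))*c)²) = c² + (3 + 2*((-4*c)*c)²) = c² + (3 + 2*(-4*c²)²) = c² + (3 + 2*(16*c⁴)) = c² + (3 + 32*c⁴) = 3 + c² + 32*c⁴)
-12*f(-11) = -12*(3 + (-11)² + 32*(-11)⁴) = -12*(3 + 121 + 32*14641) = -12*(3 + 121 + 468512) = -12*468636 = -5623632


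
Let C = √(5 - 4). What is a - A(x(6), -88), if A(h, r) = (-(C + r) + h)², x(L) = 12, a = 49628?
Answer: 39827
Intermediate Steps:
C = 1 (C = √1 = 1)
A(h, r) = (-1 + h - r)² (A(h, r) = (-(1 + r) + h)² = ((-1 - r) + h)² = (-1 + h - r)²)
a - A(x(6), -88) = 49628 - (1 - 88 - 1*12)² = 49628 - (1 - 88 - 12)² = 49628 - 1*(-99)² = 49628 - 1*9801 = 49628 - 9801 = 39827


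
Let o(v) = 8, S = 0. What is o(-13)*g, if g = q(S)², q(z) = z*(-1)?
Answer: 0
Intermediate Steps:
q(z) = -z
g = 0 (g = (-1*0)² = 0² = 0)
o(-13)*g = 8*0 = 0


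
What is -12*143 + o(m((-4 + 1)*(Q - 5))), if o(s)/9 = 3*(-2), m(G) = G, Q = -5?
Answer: -1770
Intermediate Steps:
o(s) = -54 (o(s) = 9*(3*(-2)) = 9*(-6) = -54)
-12*143 + o(m((-4 + 1)*(Q - 5))) = -12*143 - 54 = -1716 - 54 = -1770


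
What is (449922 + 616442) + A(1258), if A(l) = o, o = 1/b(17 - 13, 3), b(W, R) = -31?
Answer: 33057283/31 ≈ 1.0664e+6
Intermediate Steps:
o = -1/31 (o = 1/(-31) = -1/31 ≈ -0.032258)
A(l) = -1/31
(449922 + 616442) + A(1258) = (449922 + 616442) - 1/31 = 1066364 - 1/31 = 33057283/31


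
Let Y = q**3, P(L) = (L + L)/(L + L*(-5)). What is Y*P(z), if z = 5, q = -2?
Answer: 4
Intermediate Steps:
P(L) = -1/2 (P(L) = (2*L)/(L - 5*L) = (2*L)/((-4*L)) = (2*L)*(-1/(4*L)) = -1/2)
Y = -8 (Y = (-2)**3 = -8)
Y*P(z) = -8*(-1/2) = 4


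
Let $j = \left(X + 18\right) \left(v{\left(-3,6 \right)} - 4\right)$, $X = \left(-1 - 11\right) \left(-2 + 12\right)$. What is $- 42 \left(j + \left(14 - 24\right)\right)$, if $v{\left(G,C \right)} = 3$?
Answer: $-3864$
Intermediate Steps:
$X = -120$ ($X = \left(-12\right) 10 = -120$)
$j = 102$ ($j = \left(-120 + 18\right) \left(3 - 4\right) = \left(-102\right) \left(-1\right) = 102$)
$- 42 \left(j + \left(14 - 24\right)\right) = - 42 \left(102 + \left(14 - 24\right)\right) = - 42 \left(102 - 10\right) = \left(-42\right) 92 = -3864$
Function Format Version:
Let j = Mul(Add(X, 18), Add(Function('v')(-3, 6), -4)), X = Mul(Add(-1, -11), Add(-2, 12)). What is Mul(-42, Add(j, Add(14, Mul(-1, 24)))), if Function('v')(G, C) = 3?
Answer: -3864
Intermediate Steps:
X = -120 (X = Mul(-12, 10) = -120)
j = 102 (j = Mul(Add(-120, 18), Add(3, -4)) = Mul(-102, -1) = 102)
Mul(-42, Add(j, Add(14, Mul(-1, 24)))) = Mul(-42, Add(102, Add(14, Mul(-1, 24)))) = Mul(-42, Add(102, Add(14, -24))) = Mul(-42, Add(102, -10)) = Mul(-42, 92) = -3864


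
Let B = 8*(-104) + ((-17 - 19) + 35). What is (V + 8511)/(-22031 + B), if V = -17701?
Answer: 4595/11432 ≈ 0.40194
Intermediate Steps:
B = -833 (B = -832 + (-36 + 35) = -832 - 1 = -833)
(V + 8511)/(-22031 + B) = (-17701 + 8511)/(-22031 - 833) = -9190/(-22864) = -9190*(-1/22864) = 4595/11432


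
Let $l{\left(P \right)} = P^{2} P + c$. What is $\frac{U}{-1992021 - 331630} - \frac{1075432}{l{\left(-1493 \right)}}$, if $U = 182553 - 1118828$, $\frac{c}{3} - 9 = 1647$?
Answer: $\frac{3118389535973207}{7733029639385039} \approx 0.40326$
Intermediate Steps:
$c = 4968$ ($c = 27 + 3 \cdot 1647 = 27 + 4941 = 4968$)
$l{\left(P \right)} = 4968 + P^{3}$ ($l{\left(P \right)} = P^{2} P + 4968 = P^{3} + 4968 = 4968 + P^{3}$)
$U = -936275$
$\frac{U}{-1992021 - 331630} - \frac{1075432}{l{\left(-1493 \right)}} = - \frac{936275}{-1992021 - 331630} - \frac{1075432}{4968 + \left(-1493\right)^{3}} = - \frac{936275}{-2323651} - \frac{1075432}{4968 - 3327970157} = \left(-936275\right) \left(- \frac{1}{2323651}\right) - \frac{1075432}{-3327965189} = \frac{936275}{2323651} - - \frac{1075432}{3327965189} = \frac{936275}{2323651} + \frac{1075432}{3327965189} = \frac{3118389535973207}{7733029639385039}$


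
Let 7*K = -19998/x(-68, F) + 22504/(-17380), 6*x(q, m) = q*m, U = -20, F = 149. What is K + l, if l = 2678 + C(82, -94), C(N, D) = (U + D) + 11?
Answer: 198497163432/77041195 ≈ 2576.5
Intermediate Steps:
C(N, D) = -9 + D (C(N, D) = (-20 + D) + 11 = -9 + D)
x(q, m) = m*q/6 (x(q, m) = (q*m)/6 = (m*q)/6 = m*q/6)
l = 2575 (l = 2678 + (-9 - 94) = 2678 - 103 = 2575)
K = 116086307/77041195 (K = (-19998/((1/6)*149*(-68)) + 22504/(-17380))/7 = (-19998/(-5066/3) + 22504*(-1/17380))/7 = (-19998*(-3/5066) - 5626/4345)/7 = (29997/2533 - 5626/4345)/7 = (1/7)*(116086307/11005885) = 116086307/77041195 ≈ 1.5068)
K + l = 116086307/77041195 + 2575 = 198497163432/77041195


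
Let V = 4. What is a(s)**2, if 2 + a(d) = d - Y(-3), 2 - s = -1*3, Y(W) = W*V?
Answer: 225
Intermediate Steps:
Y(W) = 4*W (Y(W) = W*4 = 4*W)
s = 5 (s = 2 - (-1)*3 = 2 - 1*(-3) = 2 + 3 = 5)
a(d) = 10 + d (a(d) = -2 + (d - 4*(-3)) = -2 + (d - 1*(-12)) = -2 + (d + 12) = -2 + (12 + d) = 10 + d)
a(s)**2 = (10 + 5)**2 = 15**2 = 225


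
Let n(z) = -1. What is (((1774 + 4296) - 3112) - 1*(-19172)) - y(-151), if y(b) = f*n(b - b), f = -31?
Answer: 22099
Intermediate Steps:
y(b) = 31 (y(b) = -31*(-1) = 31)
(((1774 + 4296) - 3112) - 1*(-19172)) - y(-151) = (((1774 + 4296) - 3112) - 1*(-19172)) - 1*31 = ((6070 - 3112) + 19172) - 31 = (2958 + 19172) - 31 = 22130 - 31 = 22099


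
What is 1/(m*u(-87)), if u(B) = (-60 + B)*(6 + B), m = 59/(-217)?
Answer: -31/100359 ≈ -0.00030889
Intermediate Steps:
m = -59/217 (m = 59*(-1/217) = -59/217 ≈ -0.27189)
1/(m*u(-87)) = 1/(-59*(-360 + (-87)² - 54*(-87))/217) = 1/(-59*(-360 + 7569 + 4698)/217) = 1/(-59/217*11907) = 1/(-100359/31) = -31/100359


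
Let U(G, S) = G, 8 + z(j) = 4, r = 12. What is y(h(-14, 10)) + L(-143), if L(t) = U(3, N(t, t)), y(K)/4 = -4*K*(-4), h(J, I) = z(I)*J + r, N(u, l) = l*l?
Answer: 4355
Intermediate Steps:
N(u, l) = l²
z(j) = -4 (z(j) = -8 + 4 = -4)
h(J, I) = 12 - 4*J (h(J, I) = -4*J + 12 = 12 - 4*J)
y(K) = 64*K (y(K) = 4*(-4*K*(-4)) = 4*(16*K) = 64*K)
L(t) = 3
y(h(-14, 10)) + L(-143) = 64*(12 - 4*(-14)) + 3 = 64*(12 + 56) + 3 = 64*68 + 3 = 4352 + 3 = 4355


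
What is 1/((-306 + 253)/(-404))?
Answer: 404/53 ≈ 7.6226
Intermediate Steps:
1/((-306 + 253)/(-404)) = 1/(-53*(-1/404)) = 1/(53/404) = 404/53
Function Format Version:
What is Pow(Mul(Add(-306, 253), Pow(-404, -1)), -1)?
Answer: Rational(404, 53) ≈ 7.6226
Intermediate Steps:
Pow(Mul(Add(-306, 253), Pow(-404, -1)), -1) = Pow(Mul(-53, Rational(-1, 404)), -1) = Pow(Rational(53, 404), -1) = Rational(404, 53)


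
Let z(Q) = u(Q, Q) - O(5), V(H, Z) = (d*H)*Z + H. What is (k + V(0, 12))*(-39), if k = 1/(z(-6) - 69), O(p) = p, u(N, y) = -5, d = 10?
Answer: 39/79 ≈ 0.49367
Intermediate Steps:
V(H, Z) = H + 10*H*Z (V(H, Z) = (10*H)*Z + H = 10*H*Z + H = H + 10*H*Z)
z(Q) = -10 (z(Q) = -5 - 1*5 = -5 - 5 = -10)
k = -1/79 (k = 1/(-10 - 69) = 1/(-79) = -1/79 ≈ -0.012658)
(k + V(0, 12))*(-39) = (-1/79 + 0*(1 + 10*12))*(-39) = (-1/79 + 0*(1 + 120))*(-39) = (-1/79 + 0*121)*(-39) = (-1/79 + 0)*(-39) = -1/79*(-39) = 39/79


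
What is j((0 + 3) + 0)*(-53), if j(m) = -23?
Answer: 1219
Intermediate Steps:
j((0 + 3) + 0)*(-53) = -23*(-53) = 1219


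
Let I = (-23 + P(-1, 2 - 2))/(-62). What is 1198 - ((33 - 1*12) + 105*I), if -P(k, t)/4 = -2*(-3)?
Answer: 68039/62 ≈ 1097.4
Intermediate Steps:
P(k, t) = -24 (P(k, t) = -(-8)*(-3) = -4*6 = -24)
I = 47/62 (I = (-23 - 24)/(-62) = -47*(-1/62) = 47/62 ≈ 0.75806)
1198 - ((33 - 1*12) + 105*I) = 1198 - ((33 - 1*12) + 105*(47/62)) = 1198 - ((33 - 12) + 4935/62) = 1198 - (21 + 4935/62) = 1198 - 1*6237/62 = 1198 - 6237/62 = 68039/62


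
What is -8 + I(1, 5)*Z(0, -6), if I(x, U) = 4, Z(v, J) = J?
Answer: -32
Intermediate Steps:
-8 + I(1, 5)*Z(0, -6) = -8 + 4*(-6) = -8 - 24 = -32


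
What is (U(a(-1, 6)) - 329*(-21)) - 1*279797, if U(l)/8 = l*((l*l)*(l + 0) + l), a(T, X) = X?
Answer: -262232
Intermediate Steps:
U(l) = 8*l*(l + l³) (U(l) = 8*(l*((l*l)*(l + 0) + l)) = 8*(l*(l²*l + l)) = 8*(l*(l³ + l)) = 8*(l*(l + l³)) = 8*l*(l + l³))
(U(a(-1, 6)) - 329*(-21)) - 1*279797 = (8*6²*(1 + 6²) - 329*(-21)) - 1*279797 = (8*36*(1 + 36) + 6909) - 279797 = (8*36*37 + 6909) - 279797 = (10656 + 6909) - 279797 = 17565 - 279797 = -262232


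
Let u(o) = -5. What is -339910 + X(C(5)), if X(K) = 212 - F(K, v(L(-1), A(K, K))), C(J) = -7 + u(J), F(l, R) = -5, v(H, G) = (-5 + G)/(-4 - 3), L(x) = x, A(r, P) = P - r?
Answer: -339693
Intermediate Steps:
v(H, G) = 5/7 - G/7 (v(H, G) = (-5 + G)/(-7) = (-5 + G)*(-1/7) = 5/7 - G/7)
C(J) = -12 (C(J) = -7 - 5 = -12)
X(K) = 217 (X(K) = 212 - 1*(-5) = 212 + 5 = 217)
-339910 + X(C(5)) = -339910 + 217 = -339693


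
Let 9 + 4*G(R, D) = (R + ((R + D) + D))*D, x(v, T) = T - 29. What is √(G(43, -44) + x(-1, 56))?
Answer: √187/2 ≈ 6.8374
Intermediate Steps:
x(v, T) = -29 + T
G(R, D) = -9/4 + D*(2*D + 2*R)/4 (G(R, D) = -9/4 + ((R + ((R + D) + D))*D)/4 = -9/4 + ((R + ((D + R) + D))*D)/4 = -9/4 + ((R + (R + 2*D))*D)/4 = -9/4 + ((2*D + 2*R)*D)/4 = -9/4 + (D*(2*D + 2*R))/4 = -9/4 + D*(2*D + 2*R)/4)
√(G(43, -44) + x(-1, 56)) = √((-9/4 + (½)*(-44)² + (½)*(-44)*43) + (-29 + 56)) = √((-9/4 + (½)*1936 - 946) + 27) = √((-9/4 + 968 - 946) + 27) = √(79/4 + 27) = √(187/4) = √187/2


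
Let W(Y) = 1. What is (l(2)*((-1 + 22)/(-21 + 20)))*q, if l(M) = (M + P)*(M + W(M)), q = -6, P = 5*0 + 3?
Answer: 1890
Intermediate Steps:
P = 3 (P = 0 + 3 = 3)
l(M) = (1 + M)*(3 + M) (l(M) = (M + 3)*(M + 1) = (3 + M)*(1 + M) = (1 + M)*(3 + M))
(l(2)*((-1 + 22)/(-21 + 20)))*q = ((3 + 2² + 4*2)*((-1 + 22)/(-21 + 20)))*(-6) = ((3 + 4 + 8)*(21/(-1)))*(-6) = (15*(21*(-1)))*(-6) = (15*(-21))*(-6) = -315*(-6) = 1890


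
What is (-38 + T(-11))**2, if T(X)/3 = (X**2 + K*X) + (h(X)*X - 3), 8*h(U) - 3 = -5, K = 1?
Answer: 1357225/16 ≈ 84827.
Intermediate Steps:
h(U) = -1/4 (h(U) = 3/8 + (1/8)*(-5) = 3/8 - 5/8 = -1/4)
T(X) = -9 + 3*X**2 + 9*X/4 (T(X) = 3*((X**2 + 1*X) + (-X/4 - 3)) = 3*((X**2 + X) + (-3 - X/4)) = 3*((X + X**2) + (-3 - X/4)) = 3*(-3 + X**2 + 3*X/4) = -9 + 3*X**2 + 9*X/4)
(-38 + T(-11))**2 = (-38 + (-9 + 3*(-11)**2 + (9/4)*(-11)))**2 = (-38 + (-9 + 3*121 - 99/4))**2 = (-38 + (-9 + 363 - 99/4))**2 = (-38 + 1317/4)**2 = (1165/4)**2 = 1357225/16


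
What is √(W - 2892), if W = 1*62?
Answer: I*√2830 ≈ 53.198*I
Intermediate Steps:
W = 62
√(W - 2892) = √(62 - 2892) = √(-2830) = I*√2830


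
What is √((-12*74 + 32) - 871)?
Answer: I*√1727 ≈ 41.557*I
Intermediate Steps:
√((-12*74 + 32) - 871) = √((-888 + 32) - 871) = √(-856 - 871) = √(-1727) = I*√1727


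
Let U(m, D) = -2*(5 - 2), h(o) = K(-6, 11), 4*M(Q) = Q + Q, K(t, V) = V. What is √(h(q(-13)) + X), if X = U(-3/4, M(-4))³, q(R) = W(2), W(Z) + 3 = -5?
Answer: I*√205 ≈ 14.318*I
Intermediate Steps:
W(Z) = -8 (W(Z) = -3 - 5 = -8)
q(R) = -8
M(Q) = Q/2 (M(Q) = (Q + Q)/4 = (2*Q)/4 = Q/2)
h(o) = 11
U(m, D) = -6 (U(m, D) = -2*3 = -6)
X = -216 (X = (-6)³ = -216)
√(h(q(-13)) + X) = √(11 - 216) = √(-205) = I*√205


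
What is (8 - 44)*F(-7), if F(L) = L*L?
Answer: -1764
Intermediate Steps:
F(L) = L**2
(8 - 44)*F(-7) = (8 - 44)*(-7)**2 = -36*49 = -1764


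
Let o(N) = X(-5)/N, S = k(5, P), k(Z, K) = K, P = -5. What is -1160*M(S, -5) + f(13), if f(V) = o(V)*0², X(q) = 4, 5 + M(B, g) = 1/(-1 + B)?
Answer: 17980/3 ≈ 5993.3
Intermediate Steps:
S = -5
M(B, g) = -5 + 1/(-1 + B)
o(N) = 4/N
f(V) = 0 (f(V) = (4/V)*0² = (4/V)*0 = 0)
-1160*M(S, -5) + f(13) = -1160*(6 - 5*(-5))/(-1 - 5) + 0 = -1160*(6 + 25)/(-6) + 0 = -(-580)*31/3 + 0 = -1160*(-31/6) + 0 = 17980/3 + 0 = 17980/3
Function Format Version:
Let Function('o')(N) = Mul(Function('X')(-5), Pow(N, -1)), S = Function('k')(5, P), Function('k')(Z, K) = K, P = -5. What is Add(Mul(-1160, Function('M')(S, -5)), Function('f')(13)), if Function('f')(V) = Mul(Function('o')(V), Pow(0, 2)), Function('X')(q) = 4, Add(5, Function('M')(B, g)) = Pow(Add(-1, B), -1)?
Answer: Rational(17980, 3) ≈ 5993.3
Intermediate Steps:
S = -5
Function('M')(B, g) = Add(-5, Pow(Add(-1, B), -1))
Function('o')(N) = Mul(4, Pow(N, -1))
Function('f')(V) = 0 (Function('f')(V) = Mul(Mul(4, Pow(V, -1)), Pow(0, 2)) = Mul(Mul(4, Pow(V, -1)), 0) = 0)
Add(Mul(-1160, Function('M')(S, -5)), Function('f')(13)) = Add(Mul(-1160, Mul(Pow(Add(-1, -5), -1), Add(6, Mul(-5, -5)))), 0) = Add(Mul(-1160, Mul(Pow(-6, -1), Add(6, 25))), 0) = Add(Mul(-1160, Mul(Rational(-1, 6), 31)), 0) = Add(Mul(-1160, Rational(-31, 6)), 0) = Add(Rational(17980, 3), 0) = Rational(17980, 3)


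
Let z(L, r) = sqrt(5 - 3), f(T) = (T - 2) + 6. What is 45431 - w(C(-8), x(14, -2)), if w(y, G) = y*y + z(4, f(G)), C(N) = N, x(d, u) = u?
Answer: 45367 - sqrt(2) ≈ 45366.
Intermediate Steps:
f(T) = 4 + T (f(T) = (-2 + T) + 6 = 4 + T)
z(L, r) = sqrt(2)
w(y, G) = sqrt(2) + y**2 (w(y, G) = y*y + sqrt(2) = y**2 + sqrt(2) = sqrt(2) + y**2)
45431 - w(C(-8), x(14, -2)) = 45431 - (sqrt(2) + (-8)**2) = 45431 - (sqrt(2) + 64) = 45431 - (64 + sqrt(2)) = 45431 + (-64 - sqrt(2)) = 45367 - sqrt(2)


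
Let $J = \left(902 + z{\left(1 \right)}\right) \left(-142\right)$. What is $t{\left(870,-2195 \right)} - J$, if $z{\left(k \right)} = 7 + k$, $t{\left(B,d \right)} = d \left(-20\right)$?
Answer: $173120$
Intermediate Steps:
$t{\left(B,d \right)} = - 20 d$
$J = -129220$ ($J = \left(902 + \left(7 + 1\right)\right) \left(-142\right) = \left(902 + 8\right) \left(-142\right) = 910 \left(-142\right) = -129220$)
$t{\left(870,-2195 \right)} - J = \left(-20\right) \left(-2195\right) - -129220 = 43900 + 129220 = 173120$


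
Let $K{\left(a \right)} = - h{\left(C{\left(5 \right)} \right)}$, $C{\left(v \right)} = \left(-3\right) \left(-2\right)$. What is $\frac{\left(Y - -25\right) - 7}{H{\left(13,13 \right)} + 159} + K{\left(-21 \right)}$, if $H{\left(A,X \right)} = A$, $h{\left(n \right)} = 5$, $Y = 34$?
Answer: $- \frac{202}{43} \approx -4.6977$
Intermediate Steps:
$C{\left(v \right)} = 6$
$K{\left(a \right)} = -5$ ($K{\left(a \right)} = \left(-1\right) 5 = -5$)
$\frac{\left(Y - -25\right) - 7}{H{\left(13,13 \right)} + 159} + K{\left(-21 \right)} = \frac{\left(34 - -25\right) - 7}{13 + 159} - 5 = \frac{\left(34 + 25\right) - 7}{172} - 5 = \left(59 - 7\right) \frac{1}{172} - 5 = 52 \cdot \frac{1}{172} - 5 = \frac{13}{43} - 5 = - \frac{202}{43}$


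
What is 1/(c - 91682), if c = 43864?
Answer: -1/47818 ≈ -2.0913e-5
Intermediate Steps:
1/(c - 91682) = 1/(43864 - 91682) = 1/(-47818) = -1/47818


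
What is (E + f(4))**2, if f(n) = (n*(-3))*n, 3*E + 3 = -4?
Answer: 22801/9 ≈ 2533.4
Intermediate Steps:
E = -7/3 (E = -1 + (1/3)*(-4) = -1 - 4/3 = -7/3 ≈ -2.3333)
f(n) = -3*n**2 (f(n) = (-3*n)*n = -3*n**2)
(E + f(4))**2 = (-7/3 - 3*4**2)**2 = (-7/3 - 3*16)**2 = (-7/3 - 48)**2 = (-151/3)**2 = 22801/9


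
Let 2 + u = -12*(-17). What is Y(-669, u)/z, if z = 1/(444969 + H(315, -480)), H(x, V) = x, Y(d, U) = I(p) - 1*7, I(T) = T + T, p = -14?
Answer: -15584940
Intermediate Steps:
u = 202 (u = -2 - 12*(-17) = -2 + 204 = 202)
I(T) = 2*T
Y(d, U) = -35 (Y(d, U) = 2*(-14) - 1*7 = -28 - 7 = -35)
z = 1/445284 (z = 1/(444969 + 315) = 1/445284 ≈ 2.2458e-6)
Y(-669, u)/z = -35/1/445284 = -35*445284 = -15584940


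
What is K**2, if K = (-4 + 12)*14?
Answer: 12544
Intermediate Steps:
K = 112 (K = 8*14 = 112)
K**2 = 112**2 = 12544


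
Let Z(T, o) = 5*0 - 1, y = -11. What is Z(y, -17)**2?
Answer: 1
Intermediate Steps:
Z(T, o) = -1 (Z(T, o) = 0 - 1 = -1)
Z(y, -17)**2 = (-1)**2 = 1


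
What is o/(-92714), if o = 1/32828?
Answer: -1/3043615192 ≈ -3.2856e-10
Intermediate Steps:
o = 1/32828 ≈ 3.0462e-5
o/(-92714) = (1/32828)/(-92714) = (1/32828)*(-1/92714) = -1/3043615192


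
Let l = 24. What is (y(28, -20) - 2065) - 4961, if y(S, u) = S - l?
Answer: -7022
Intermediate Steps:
y(S, u) = -24 + S (y(S, u) = S - 1*24 = S - 24 = -24 + S)
(y(28, -20) - 2065) - 4961 = ((-24 + 28) - 2065) - 4961 = (4 - 2065) - 4961 = -2061 - 4961 = -7022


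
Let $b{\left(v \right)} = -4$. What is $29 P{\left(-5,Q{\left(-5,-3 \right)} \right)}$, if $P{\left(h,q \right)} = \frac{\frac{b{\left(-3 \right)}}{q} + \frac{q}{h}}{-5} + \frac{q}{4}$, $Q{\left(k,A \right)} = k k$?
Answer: $\frac{105589}{500} \approx 211.18$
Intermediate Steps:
$Q{\left(k,A \right)} = k^{2}$
$P{\left(h,q \right)} = \frac{q}{4} + \frac{4}{5 q} - \frac{q}{5 h}$ ($P{\left(h,q \right)} = \frac{- \frac{4}{q} + \frac{q}{h}}{-5} + \frac{q}{4} = \left(- \frac{4}{q} + \frac{q}{h}\right) \left(- \frac{1}{5}\right) + q \frac{1}{4} = \left(\frac{4}{5 q} - \frac{q}{5 h}\right) + \frac{q}{4} = \frac{q}{4} + \frac{4}{5 q} - \frac{q}{5 h}$)
$29 P{\left(-5,Q{\left(-5,-3 \right)} \right)} = 29 \left(\frac{\left(-5\right)^{2}}{4} + \frac{4}{5 \left(-5\right)^{2}} - \frac{\left(-5\right)^{2}}{5 \left(-5\right)}\right) = 29 \left(\frac{1}{4} \cdot 25 + \frac{4}{5 \cdot 25} - 5 \left(- \frac{1}{5}\right)\right) = 29 \left(\frac{25}{4} + \frac{4}{5} \cdot \frac{1}{25} + 1\right) = 29 \left(\frac{25}{4} + \frac{4}{125} + 1\right) = 29 \cdot \frac{3641}{500} = \frac{105589}{500}$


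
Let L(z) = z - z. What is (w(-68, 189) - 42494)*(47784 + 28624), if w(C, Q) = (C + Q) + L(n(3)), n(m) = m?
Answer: -3237636184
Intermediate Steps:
L(z) = 0
w(C, Q) = C + Q (w(C, Q) = (C + Q) + 0 = C + Q)
(w(-68, 189) - 42494)*(47784 + 28624) = ((-68 + 189) - 42494)*(47784 + 28624) = (121 - 42494)*76408 = -42373*76408 = -3237636184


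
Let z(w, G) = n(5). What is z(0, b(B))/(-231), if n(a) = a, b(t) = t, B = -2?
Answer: -5/231 ≈ -0.021645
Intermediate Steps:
z(w, G) = 5
z(0, b(B))/(-231) = 5/(-231) = 5*(-1/231) = -5/231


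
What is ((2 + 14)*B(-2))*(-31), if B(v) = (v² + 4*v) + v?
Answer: 2976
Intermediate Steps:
B(v) = v² + 5*v
((2 + 14)*B(-2))*(-31) = ((2 + 14)*(-2*(5 - 2)))*(-31) = (16*(-2*3))*(-31) = (16*(-6))*(-31) = -96*(-31) = 2976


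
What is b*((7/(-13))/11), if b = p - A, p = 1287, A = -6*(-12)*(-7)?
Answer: -12537/143 ≈ -87.671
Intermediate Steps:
A = -504 (A = 72*(-7) = -504)
b = 1791 (b = 1287 - 1*(-504) = 1287 + 504 = 1791)
b*((7/(-13))/11) = 1791*((7/(-13))/11) = 1791*((7*(-1/13))*(1/11)) = 1791*(-7/13*1/11) = 1791*(-7/143) = -12537/143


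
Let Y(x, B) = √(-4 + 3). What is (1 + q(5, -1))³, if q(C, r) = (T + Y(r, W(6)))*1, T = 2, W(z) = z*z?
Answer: (3 + I)³ ≈ 18.0 + 26.0*I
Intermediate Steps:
W(z) = z²
Y(x, B) = I (Y(x, B) = √(-1) = I)
q(C, r) = 2 + I (q(C, r) = (2 + I)*1 = 2 + I)
(1 + q(5, -1))³ = (1 + (2 + I))³ = (3 + I)³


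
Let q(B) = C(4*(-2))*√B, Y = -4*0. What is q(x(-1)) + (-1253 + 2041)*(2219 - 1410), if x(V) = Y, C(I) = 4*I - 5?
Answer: 637492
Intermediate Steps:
C(I) = -5 + 4*I
Y = 0
x(V) = 0
q(B) = -37*√B (q(B) = (-5 + 4*(4*(-2)))*√B = (-5 + 4*(-8))*√B = (-5 - 32)*√B = -37*√B)
q(x(-1)) + (-1253 + 2041)*(2219 - 1410) = -37*√0 + (-1253 + 2041)*(2219 - 1410) = -37*0 + 788*809 = 0 + 637492 = 637492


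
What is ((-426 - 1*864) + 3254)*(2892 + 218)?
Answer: 6108040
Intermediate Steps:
((-426 - 1*864) + 3254)*(2892 + 218) = ((-426 - 864) + 3254)*3110 = (-1290 + 3254)*3110 = 1964*3110 = 6108040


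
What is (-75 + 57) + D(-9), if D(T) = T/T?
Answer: -17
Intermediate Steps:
D(T) = 1
(-75 + 57) + D(-9) = (-75 + 57) + 1 = -18 + 1 = -17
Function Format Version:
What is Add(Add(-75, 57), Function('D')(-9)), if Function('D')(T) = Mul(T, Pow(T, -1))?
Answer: -17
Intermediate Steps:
Function('D')(T) = 1
Add(Add(-75, 57), Function('D')(-9)) = Add(Add(-75, 57), 1) = Add(-18, 1) = -17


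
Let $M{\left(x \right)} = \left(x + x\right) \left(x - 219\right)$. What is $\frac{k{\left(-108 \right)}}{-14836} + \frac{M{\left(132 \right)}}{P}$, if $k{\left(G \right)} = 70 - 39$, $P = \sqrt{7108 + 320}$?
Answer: $- \frac{31}{14836} - \frac{3828 \sqrt{1857}}{619} \approx -266.5$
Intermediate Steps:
$M{\left(x \right)} = 2 x \left(-219 + x\right)$
$P = 2 \sqrt{1857}$ ($P = \sqrt{7428} = 2 \sqrt{1857} \approx 86.186$)
$k{\left(G \right)} = 31$ ($k{\left(G \right)} = 70 - 39 = 31$)
$\frac{k{\left(-108 \right)}}{-14836} + \frac{M{\left(132 \right)}}{P} = \frac{31}{-14836} + \frac{2 \cdot 132 \left(-219 + 132\right)}{2 \sqrt{1857}} = 31 \left(- \frac{1}{14836}\right) + 2 \cdot 132 \left(-87\right) \frac{\sqrt{1857}}{3714} = - \frac{31}{14836} - 22968 \frac{\sqrt{1857}}{3714} = - \frac{31}{14836} - \frac{3828 \sqrt{1857}}{619}$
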